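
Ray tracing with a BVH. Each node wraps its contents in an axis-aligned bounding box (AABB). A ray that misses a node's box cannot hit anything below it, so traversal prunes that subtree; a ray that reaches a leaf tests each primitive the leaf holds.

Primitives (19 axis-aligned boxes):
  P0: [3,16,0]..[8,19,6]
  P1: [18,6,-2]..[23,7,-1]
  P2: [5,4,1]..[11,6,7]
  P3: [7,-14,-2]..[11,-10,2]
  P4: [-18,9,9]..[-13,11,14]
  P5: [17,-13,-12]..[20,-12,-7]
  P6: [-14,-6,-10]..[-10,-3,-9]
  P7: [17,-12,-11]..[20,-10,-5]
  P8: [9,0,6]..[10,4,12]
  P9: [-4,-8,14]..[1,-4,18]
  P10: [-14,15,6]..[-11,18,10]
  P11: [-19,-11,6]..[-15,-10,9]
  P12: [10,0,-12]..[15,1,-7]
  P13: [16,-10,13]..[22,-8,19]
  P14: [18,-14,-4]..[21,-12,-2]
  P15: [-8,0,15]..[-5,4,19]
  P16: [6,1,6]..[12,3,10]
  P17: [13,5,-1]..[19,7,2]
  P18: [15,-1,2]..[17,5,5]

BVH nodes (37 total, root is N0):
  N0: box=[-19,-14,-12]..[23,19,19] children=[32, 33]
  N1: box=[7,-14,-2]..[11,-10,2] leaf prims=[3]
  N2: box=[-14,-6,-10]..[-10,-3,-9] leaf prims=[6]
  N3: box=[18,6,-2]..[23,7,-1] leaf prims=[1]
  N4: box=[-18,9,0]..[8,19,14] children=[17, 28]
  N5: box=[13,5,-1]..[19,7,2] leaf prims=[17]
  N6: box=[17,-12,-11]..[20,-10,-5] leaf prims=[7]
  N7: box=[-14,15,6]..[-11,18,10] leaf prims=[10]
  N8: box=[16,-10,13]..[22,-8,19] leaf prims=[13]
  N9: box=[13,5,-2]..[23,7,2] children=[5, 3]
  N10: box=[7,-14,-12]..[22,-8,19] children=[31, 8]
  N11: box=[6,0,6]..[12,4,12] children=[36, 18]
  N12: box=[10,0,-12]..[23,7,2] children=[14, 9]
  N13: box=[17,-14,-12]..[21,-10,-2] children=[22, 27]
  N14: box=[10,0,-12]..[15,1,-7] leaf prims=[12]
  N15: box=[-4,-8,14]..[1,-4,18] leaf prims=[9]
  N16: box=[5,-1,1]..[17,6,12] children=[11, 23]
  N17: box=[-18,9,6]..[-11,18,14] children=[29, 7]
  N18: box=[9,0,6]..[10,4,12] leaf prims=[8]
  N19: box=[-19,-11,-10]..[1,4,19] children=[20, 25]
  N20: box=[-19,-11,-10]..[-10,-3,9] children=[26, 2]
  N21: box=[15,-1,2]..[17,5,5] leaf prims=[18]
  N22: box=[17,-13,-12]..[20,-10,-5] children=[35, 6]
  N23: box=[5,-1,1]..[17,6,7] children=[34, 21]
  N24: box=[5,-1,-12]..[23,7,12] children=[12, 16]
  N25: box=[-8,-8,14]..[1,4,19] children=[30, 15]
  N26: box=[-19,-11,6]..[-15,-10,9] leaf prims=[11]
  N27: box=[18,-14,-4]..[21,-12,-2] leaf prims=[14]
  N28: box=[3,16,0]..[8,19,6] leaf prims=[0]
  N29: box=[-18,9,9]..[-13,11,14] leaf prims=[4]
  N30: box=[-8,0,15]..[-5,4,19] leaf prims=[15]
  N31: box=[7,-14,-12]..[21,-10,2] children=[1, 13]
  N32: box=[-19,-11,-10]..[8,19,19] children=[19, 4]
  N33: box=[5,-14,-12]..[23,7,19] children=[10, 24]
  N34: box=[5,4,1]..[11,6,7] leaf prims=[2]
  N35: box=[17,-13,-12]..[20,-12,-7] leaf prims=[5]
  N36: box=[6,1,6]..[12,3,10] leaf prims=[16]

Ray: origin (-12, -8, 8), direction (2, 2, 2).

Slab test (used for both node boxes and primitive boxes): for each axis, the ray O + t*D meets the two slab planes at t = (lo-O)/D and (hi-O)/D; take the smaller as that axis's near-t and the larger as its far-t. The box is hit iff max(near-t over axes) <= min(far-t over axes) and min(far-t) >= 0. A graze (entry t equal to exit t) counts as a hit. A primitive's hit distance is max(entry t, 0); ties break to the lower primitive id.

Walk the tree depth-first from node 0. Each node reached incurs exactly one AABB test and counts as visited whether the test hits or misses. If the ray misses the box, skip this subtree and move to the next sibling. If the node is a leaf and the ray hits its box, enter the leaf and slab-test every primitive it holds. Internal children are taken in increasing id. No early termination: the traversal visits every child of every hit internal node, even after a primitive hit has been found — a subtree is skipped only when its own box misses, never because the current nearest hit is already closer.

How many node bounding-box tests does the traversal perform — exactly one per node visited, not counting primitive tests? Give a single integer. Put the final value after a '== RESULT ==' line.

Walk:
N0 x:[-7/2,35/2] y:[-3,27/2] z:[-10,11/2] -> hit [-3,11/2], descend [32, 33]
  N32 x:[-7/2,10] y:[-3/2,27/2] z:[-9,11/2] -> hit [-3/2,11/2], descend [4, 19]
    N4 x:[-3,10] y:[17/2,27/2] z:[-4,3] -> miss, prune
    N19 x:[-7/2,13/2] y:[-3/2,6] z:[-9,11/2] -> hit [-3/2,11/2], descend [20, 25]
      N20 x:[-7/2,1] y:[-3/2,5/2] z:[-9,1/2] -> hit [-3/2,1/2], descend [2, 26]
        N2 x:[-1,1] y:[1,5/2] z:[-9,-17/2] -> miss, prune
        N26 x:[-7/2,-3/2] y:[-3/2,-1] z:[-1,1/2] -> miss, prune
      N25 x:[2,13/2] y:[0,6] z:[3,11/2] -> hit [3,11/2], descend [15, 30]
        N15 x:[4,13/2] y:[0,2] z:[3,5] -> miss, prune
        N30 x:[2,7/2] y:[4,6] z:[7/2,11/2] -> miss, prune
  N33 x:[17/2,35/2] y:[-3,15/2] z:[-10,11/2] -> miss, prune

Summary -> nodes [0, 32, 4, 19, 20, 2, 26, 25, 15, 30, 33]; box-tests=11; leaf-entries=0; first=miss

== RESULT ==
11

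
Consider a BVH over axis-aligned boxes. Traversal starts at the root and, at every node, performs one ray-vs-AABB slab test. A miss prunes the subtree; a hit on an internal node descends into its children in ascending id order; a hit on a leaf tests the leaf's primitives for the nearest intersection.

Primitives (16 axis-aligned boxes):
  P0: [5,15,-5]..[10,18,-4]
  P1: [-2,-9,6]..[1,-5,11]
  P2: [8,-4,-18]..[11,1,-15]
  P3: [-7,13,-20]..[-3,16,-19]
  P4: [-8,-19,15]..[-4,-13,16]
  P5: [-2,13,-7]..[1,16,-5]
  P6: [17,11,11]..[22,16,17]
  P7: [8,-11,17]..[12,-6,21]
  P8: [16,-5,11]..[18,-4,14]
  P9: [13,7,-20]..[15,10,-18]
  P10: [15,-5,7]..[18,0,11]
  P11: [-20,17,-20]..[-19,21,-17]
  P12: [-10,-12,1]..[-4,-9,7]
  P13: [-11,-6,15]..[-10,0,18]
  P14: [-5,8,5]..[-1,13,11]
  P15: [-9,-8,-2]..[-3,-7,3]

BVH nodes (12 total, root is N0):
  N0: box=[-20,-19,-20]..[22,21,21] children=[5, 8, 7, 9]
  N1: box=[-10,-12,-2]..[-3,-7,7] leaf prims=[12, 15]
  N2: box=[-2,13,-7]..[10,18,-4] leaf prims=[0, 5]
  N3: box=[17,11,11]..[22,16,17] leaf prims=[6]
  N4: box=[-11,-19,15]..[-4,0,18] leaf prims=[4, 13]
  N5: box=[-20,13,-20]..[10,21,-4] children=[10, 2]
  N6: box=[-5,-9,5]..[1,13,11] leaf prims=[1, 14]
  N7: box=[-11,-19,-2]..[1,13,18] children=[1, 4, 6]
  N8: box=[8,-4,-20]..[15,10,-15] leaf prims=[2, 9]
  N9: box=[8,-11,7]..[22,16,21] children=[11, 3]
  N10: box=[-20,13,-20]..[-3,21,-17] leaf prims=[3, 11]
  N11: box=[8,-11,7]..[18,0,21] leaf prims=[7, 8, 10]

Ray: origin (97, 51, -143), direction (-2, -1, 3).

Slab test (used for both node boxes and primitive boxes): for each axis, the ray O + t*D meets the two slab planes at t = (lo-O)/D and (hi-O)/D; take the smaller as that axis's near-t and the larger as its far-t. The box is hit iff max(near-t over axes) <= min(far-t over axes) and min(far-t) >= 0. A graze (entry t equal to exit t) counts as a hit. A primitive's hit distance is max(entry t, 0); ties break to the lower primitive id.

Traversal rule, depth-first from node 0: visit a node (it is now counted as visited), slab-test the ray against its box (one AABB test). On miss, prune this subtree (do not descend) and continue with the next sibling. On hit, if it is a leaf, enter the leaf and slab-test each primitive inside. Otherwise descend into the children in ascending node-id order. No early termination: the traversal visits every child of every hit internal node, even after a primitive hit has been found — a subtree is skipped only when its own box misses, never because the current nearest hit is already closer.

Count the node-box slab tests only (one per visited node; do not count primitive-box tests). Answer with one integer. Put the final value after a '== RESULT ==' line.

Traverse from the root:
N0 x:[75/2,117/2] y:[30,70] z:[41,164/3] -> hit [41,164/3], descend [5, 7, 8, 9]
  N5 x:[87/2,117/2] y:[30,38] z:[41,139/3] -> miss, prune
  N7 x:[48,54] y:[38,70] z:[47,161/3] -> hit [48,161/3], descend [1, 4, 6]
    N1 x:[50,107/2] y:[58,63] z:[47,50] -> miss, prune
    N4 x:[101/2,54] y:[51,70] z:[158/3,161/3] -> hit [158/3,161/3] leaf, test {P4(miss), P13@t=107/2}
    N6 x:[48,51] y:[38,60] z:[148/3,154/3] -> hit [148/3,51] leaf, test {P1(miss), P14(miss)}
  N8 x:[41,89/2] y:[41,55] z:[41,128/3] -> hit [41,128/3] leaf, test {P2(miss), P9@t=41}
  N9 x:[75/2,89/2] y:[35,62] z:[50,164/3] -> miss, prune

Visited [0, 5, 7, 1, 4, 6, 8, 9]. Tests: 8 box, 3 leaf. Nearest: P9.

== RESULT ==
8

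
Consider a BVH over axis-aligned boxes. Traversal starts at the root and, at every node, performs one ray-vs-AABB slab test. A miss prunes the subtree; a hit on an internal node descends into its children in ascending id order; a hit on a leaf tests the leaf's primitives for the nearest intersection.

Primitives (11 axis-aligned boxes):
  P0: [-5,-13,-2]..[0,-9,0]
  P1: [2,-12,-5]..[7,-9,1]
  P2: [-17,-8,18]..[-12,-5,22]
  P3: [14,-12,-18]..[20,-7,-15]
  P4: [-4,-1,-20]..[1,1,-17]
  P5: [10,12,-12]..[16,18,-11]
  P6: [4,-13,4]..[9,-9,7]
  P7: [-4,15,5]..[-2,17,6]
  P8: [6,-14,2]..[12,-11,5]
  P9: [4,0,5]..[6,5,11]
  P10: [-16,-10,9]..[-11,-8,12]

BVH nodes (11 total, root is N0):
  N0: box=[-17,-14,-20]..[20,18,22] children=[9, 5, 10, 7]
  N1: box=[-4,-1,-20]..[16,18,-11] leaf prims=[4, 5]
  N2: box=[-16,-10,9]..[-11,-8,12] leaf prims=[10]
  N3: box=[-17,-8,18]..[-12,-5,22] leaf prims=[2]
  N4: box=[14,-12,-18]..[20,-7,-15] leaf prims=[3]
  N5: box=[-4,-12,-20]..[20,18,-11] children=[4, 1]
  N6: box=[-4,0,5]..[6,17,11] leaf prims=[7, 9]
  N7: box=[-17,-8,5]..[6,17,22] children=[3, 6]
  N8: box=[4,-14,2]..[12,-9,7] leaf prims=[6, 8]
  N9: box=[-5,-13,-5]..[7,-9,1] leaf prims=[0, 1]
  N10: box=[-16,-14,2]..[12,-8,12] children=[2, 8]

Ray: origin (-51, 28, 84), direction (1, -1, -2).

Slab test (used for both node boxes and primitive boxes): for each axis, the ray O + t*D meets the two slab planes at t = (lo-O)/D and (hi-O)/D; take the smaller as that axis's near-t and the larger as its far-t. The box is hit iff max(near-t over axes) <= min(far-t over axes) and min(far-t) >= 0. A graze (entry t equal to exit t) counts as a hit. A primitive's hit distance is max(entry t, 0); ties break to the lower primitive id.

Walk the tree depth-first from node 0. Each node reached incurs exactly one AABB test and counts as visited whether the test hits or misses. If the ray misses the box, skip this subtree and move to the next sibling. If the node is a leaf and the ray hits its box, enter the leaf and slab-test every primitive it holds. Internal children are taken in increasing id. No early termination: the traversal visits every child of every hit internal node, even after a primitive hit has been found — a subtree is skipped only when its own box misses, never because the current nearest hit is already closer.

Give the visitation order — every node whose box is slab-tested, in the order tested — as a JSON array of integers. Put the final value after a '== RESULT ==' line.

Traverse from the root:
N0 x:[34,71] y:[10,42] z:[31,52] -> hit [34,42], descend [5, 7, 9, 10]
  N5 x:[47,71] y:[10,40] z:[95/2,52] -> miss, prune
  N7 x:[34,57] y:[11,36] z:[31,79/2] -> hit [34,36], descend [3, 6]
    N3 x:[34,39] y:[33,36] z:[31,33] -> miss, prune
    N6 x:[47,57] y:[11,28] z:[73/2,79/2] -> miss, prune
  N9 x:[46,58] y:[37,41] z:[83/2,89/2] -> miss, prune
  N10 x:[35,63] y:[36,42] z:[36,41] -> hit [36,41], descend [2, 8]
    N2 x:[35,40] y:[36,38] z:[36,75/2] -> hit [36,75/2] leaf, test {P10@t=36}
    N8 x:[55,63] y:[37,42] z:[77/2,41] -> miss, prune

Visited [0, 5, 7, 3, 6, 9, 10, 2, 8]. Tests: 9 box, 1 leaf. Nearest: P10.

== RESULT ==
[0, 5, 7, 3, 6, 9, 10, 2, 8]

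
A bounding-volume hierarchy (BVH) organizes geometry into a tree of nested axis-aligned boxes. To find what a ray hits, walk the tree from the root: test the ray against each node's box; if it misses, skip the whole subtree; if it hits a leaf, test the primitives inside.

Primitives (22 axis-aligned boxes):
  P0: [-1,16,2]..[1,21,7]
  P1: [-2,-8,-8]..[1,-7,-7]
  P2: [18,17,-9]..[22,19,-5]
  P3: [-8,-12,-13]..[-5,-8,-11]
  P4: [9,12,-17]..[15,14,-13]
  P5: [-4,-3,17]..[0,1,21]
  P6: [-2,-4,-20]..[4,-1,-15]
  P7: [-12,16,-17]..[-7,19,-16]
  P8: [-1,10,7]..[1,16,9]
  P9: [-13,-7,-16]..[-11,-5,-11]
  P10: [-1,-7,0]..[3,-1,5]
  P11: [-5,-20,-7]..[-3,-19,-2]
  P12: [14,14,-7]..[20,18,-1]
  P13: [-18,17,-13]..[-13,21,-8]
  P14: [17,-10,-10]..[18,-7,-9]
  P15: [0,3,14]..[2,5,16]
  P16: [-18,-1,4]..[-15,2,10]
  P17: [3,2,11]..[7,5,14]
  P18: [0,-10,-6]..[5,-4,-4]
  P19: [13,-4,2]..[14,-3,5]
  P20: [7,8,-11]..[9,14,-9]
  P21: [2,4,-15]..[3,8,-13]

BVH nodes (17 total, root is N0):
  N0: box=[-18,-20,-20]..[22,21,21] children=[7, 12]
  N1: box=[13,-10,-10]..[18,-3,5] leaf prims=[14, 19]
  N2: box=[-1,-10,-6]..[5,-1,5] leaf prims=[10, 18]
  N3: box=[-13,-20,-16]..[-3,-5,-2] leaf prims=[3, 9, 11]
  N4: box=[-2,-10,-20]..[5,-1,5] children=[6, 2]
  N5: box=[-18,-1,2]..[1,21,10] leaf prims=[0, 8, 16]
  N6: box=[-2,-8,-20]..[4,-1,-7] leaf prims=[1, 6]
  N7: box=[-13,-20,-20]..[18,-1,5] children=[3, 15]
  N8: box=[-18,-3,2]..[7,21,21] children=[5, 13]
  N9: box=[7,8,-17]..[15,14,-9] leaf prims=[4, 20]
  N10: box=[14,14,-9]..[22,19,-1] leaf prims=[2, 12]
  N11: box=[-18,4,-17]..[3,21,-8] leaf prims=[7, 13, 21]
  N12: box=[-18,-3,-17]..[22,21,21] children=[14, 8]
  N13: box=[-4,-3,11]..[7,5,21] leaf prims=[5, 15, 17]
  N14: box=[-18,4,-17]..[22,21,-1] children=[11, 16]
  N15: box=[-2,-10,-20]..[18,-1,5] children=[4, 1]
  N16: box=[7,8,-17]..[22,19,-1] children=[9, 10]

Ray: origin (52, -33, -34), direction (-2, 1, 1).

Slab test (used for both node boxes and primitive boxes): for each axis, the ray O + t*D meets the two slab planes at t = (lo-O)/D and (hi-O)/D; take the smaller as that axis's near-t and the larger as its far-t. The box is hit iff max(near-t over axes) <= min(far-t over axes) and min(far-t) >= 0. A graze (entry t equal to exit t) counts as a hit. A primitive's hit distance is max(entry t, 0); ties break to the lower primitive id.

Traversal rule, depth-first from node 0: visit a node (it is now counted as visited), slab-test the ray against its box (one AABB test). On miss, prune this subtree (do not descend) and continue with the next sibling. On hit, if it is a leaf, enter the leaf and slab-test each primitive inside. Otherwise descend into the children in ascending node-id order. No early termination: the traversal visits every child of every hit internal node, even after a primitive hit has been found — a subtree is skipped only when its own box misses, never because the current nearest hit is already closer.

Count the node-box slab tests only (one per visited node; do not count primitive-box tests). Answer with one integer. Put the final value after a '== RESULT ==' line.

Walk:
N0 x:[15,35] y:[13,54] z:[14,55] -> hit [15,35], descend [7, 12]
  N7 x:[17,65/2] y:[13,32] z:[14,39] -> hit [17,32], descend [3, 15]
    N3 x:[55/2,65/2] y:[13,28] z:[18,32] -> hit [55/2,28] leaf, test {P3(miss), P9(miss), P11(miss)}
    N15 x:[17,27] y:[23,32] z:[14,39] -> hit [23,27], descend [1, 4]
      N1 x:[17,39/2] y:[23,30] z:[24,39] -> miss, prune
      N4 x:[47/2,27] y:[23,32] z:[14,39] -> hit [47/2,27], descend [2, 6]
        N2 x:[47/2,53/2] y:[23,32] z:[28,39] -> miss, prune
        N6 x:[24,27] y:[25,32] z:[14,27] -> hit [25,27] leaf, test {P1@t=26, P6(miss)}
  N12 x:[15,35] y:[30,54] z:[17,55] -> hit [30,35], descend [8, 14]
    N8 x:[45/2,35] y:[30,54] z:[36,55] -> miss, prune
    N14 x:[15,35] y:[37,54] z:[17,33] -> miss, prune

order=[0, 7, 3, 15, 1, 4, 2, 6, 12, 8, 14]  |boxes|=11  |leaves|=2  hit=P1

== RESULT ==
11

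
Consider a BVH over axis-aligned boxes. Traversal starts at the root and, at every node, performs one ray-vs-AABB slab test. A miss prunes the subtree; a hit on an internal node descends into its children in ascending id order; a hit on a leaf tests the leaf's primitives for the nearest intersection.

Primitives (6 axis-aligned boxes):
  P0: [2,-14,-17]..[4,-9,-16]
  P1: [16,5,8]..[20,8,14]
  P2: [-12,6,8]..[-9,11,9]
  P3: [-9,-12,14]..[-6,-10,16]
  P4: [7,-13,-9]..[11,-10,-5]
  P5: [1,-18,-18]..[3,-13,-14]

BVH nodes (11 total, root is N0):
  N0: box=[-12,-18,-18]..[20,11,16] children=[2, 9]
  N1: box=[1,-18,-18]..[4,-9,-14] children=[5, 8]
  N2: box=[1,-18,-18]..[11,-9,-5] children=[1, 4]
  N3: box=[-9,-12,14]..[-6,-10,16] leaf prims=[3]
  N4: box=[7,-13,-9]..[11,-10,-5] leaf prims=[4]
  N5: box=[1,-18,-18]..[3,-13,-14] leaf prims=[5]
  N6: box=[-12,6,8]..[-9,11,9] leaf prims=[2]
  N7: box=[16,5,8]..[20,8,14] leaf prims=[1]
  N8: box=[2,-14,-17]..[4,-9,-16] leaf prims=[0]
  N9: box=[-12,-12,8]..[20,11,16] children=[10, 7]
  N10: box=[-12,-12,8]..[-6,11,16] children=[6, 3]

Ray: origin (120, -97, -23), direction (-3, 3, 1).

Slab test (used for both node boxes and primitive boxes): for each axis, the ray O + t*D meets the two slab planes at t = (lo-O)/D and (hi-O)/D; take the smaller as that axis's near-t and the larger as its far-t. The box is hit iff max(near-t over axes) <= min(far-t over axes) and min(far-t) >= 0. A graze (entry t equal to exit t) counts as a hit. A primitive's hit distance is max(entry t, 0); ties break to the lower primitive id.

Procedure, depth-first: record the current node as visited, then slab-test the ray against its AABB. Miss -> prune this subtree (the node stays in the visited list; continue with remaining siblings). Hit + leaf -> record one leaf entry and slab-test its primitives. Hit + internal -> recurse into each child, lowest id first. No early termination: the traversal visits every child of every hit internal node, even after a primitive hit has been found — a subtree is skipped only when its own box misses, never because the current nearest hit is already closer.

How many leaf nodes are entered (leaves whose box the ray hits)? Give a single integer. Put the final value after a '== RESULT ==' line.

Traverse from the root:
N0 x:[100/3,44] y:[79/3,36] z:[5,39] -> hit [100/3,36], descend [2, 9]
  N2 x:[109/3,119/3] y:[79/3,88/3] z:[5,18] -> miss, prune
  N9 x:[100/3,44] y:[85/3,36] z:[31,39] -> hit [100/3,36], descend [7, 10]
    N7 x:[100/3,104/3] y:[34,35] z:[31,37] -> hit [34,104/3] leaf, test {P1@t=34}
    N10 x:[42,44] y:[85/3,36] z:[31,39] -> miss, prune

5 AABB tests over nodes [0, 2, 9, 7, 10]; 1 leaf entered; closest P1.

== RESULT ==
1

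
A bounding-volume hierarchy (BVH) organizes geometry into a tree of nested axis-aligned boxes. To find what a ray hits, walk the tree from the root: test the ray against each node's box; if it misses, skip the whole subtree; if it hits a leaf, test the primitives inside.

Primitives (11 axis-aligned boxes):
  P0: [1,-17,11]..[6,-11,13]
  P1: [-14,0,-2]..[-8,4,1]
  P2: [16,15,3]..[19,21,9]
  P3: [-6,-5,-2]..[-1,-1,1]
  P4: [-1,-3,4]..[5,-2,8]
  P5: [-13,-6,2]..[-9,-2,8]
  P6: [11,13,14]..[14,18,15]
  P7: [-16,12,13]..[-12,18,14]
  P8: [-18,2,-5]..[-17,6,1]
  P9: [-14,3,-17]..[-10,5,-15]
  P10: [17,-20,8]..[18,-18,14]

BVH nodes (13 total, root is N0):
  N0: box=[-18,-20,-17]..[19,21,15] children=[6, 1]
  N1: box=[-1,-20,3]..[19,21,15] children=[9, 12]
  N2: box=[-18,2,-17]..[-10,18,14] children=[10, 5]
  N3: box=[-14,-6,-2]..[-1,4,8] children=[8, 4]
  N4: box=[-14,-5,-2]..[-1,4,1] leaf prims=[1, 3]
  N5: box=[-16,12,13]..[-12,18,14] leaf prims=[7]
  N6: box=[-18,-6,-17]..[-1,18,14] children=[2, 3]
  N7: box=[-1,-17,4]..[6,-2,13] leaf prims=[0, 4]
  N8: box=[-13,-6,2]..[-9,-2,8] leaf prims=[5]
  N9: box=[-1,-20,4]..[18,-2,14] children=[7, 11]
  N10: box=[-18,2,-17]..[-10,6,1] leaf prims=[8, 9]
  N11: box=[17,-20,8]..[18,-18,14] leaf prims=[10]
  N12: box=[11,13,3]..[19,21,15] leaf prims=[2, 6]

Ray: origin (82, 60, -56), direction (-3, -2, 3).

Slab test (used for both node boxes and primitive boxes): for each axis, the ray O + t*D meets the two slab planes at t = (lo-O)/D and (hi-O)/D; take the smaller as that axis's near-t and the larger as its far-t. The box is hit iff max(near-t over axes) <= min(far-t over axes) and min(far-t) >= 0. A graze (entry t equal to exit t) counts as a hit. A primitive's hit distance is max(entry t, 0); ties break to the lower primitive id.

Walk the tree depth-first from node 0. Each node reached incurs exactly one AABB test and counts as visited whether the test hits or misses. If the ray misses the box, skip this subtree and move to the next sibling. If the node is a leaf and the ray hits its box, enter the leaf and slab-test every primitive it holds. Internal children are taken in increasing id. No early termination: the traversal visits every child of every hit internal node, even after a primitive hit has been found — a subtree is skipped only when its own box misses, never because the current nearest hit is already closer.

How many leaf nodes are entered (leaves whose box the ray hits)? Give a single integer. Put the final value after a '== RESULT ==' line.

Trace the traversal:
N0 x:[21,100/3] y:[39/2,40] z:[13,71/3] -> hit [21,71/3], descend [1, 6]
  N1 x:[21,83/3] y:[39/2,40] z:[59/3,71/3] -> hit [21,71/3], descend [9, 12]
    N9 x:[64/3,83/3] y:[31,40] z:[20,70/3] -> miss, prune
    N12 x:[21,71/3] y:[39/2,47/2] z:[59/3,71/3] -> hit [21,47/2] leaf, test {P2@t=21, P6@t=70/3}
  N6 x:[83/3,100/3] y:[21,33] z:[13,70/3] -> miss, prune

5 AABB tests over nodes [0, 1, 9, 12, 6]; 1 leaf entered; closest P2.

== RESULT ==
1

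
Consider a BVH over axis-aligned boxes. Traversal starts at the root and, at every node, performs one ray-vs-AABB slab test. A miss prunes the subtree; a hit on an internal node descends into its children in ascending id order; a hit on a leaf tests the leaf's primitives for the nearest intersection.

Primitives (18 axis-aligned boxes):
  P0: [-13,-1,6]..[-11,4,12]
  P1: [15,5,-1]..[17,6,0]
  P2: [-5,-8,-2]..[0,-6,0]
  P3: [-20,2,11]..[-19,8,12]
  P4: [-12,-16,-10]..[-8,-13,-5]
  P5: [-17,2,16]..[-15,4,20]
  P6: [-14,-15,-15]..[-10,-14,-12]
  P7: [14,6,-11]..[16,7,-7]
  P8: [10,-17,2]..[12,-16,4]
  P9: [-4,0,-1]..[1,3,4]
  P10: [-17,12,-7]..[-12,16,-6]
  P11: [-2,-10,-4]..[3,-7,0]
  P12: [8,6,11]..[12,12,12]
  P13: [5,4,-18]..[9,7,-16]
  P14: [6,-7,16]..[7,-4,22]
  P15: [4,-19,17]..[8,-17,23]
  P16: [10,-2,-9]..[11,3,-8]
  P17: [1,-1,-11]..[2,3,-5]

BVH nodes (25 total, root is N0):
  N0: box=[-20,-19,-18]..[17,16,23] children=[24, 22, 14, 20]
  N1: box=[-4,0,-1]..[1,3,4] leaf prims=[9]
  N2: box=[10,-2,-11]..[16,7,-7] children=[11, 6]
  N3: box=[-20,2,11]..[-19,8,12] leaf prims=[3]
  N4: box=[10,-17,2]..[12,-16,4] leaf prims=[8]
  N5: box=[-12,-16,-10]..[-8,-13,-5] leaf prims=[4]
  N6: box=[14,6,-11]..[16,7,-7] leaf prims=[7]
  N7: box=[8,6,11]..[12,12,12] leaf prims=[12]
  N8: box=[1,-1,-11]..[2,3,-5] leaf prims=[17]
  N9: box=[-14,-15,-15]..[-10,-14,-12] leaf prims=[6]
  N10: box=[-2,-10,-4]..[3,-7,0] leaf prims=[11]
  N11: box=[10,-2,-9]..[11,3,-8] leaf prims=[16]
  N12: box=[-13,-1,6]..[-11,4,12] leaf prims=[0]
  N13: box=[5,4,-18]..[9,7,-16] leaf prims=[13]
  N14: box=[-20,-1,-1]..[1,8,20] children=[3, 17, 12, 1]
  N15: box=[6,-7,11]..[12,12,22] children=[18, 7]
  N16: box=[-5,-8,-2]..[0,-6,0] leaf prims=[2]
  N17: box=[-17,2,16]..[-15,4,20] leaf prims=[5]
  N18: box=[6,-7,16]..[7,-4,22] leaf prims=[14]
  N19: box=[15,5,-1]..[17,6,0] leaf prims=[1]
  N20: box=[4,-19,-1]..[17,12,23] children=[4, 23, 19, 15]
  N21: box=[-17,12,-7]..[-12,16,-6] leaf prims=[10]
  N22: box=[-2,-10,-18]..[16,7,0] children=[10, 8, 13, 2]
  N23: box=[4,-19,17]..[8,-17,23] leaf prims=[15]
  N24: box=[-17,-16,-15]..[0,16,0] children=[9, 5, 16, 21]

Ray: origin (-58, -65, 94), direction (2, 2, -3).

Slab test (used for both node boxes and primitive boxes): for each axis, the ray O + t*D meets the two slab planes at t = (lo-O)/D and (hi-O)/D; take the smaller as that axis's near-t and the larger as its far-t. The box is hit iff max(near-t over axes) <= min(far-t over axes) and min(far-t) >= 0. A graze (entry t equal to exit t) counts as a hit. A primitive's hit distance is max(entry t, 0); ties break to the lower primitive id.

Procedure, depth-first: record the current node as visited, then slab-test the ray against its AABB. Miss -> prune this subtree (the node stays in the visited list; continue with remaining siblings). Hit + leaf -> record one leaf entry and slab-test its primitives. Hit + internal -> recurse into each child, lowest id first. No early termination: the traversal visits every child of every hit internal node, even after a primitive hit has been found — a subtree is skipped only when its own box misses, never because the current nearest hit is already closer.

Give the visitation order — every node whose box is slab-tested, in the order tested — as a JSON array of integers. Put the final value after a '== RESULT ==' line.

Trace the traversal:
N0 x:[19,75/2] y:[23,81/2] z:[71/3,112/3] -> hit [71/3,112/3], descend [14, 20, 22, 24]
  N14 x:[19,59/2] y:[32,73/2] z:[74/3,95/3] -> miss, prune
  N20 x:[31,75/2] y:[23,77/2] z:[71/3,95/3] -> hit [31,95/3], descend [4, 15, 19, 23]
    N4 x:[34,35] y:[24,49/2] z:[30,92/3] -> miss, prune
    N15 x:[32,35] y:[29,77/2] z:[24,83/3] -> miss, prune
    N19 x:[73/2,75/2] y:[35,71/2] z:[94/3,95/3] -> miss, prune
    N23 x:[31,33] y:[23,24] z:[71/3,77/3] -> miss, prune
  N22 x:[28,37] y:[55/2,36] z:[94/3,112/3] -> hit [94/3,36], descend [2, 8, 10, 13]
    N2 x:[34,37] y:[63/2,36] z:[101/3,35] -> hit [34,35], descend [6, 11]
      N6 x:[36,37] y:[71/2,36] z:[101/3,35] -> miss, prune
      N11 x:[34,69/2] y:[63/2,34] z:[34,103/3] -> hit [34,34] leaf, test {P16@t=34}
    N8 x:[59/2,30] y:[32,34] z:[33,35] -> miss, prune
    N10 x:[28,61/2] y:[55/2,29] z:[94/3,98/3] -> miss, prune
    N13 x:[63/2,67/2] y:[69/2,36] z:[110/3,112/3] -> miss, prune
  N24 x:[41/2,29] y:[49/2,81/2] z:[94/3,109/3] -> miss, prune

Visited [0, 14, 20, 4, 15, 19, 23, 22, 2, 6, 11, 8, 10, 13, 24]. Tests: 15 box, 1 leaf. Nearest: P16.

== RESULT ==
[0, 14, 20, 4, 15, 19, 23, 22, 2, 6, 11, 8, 10, 13, 24]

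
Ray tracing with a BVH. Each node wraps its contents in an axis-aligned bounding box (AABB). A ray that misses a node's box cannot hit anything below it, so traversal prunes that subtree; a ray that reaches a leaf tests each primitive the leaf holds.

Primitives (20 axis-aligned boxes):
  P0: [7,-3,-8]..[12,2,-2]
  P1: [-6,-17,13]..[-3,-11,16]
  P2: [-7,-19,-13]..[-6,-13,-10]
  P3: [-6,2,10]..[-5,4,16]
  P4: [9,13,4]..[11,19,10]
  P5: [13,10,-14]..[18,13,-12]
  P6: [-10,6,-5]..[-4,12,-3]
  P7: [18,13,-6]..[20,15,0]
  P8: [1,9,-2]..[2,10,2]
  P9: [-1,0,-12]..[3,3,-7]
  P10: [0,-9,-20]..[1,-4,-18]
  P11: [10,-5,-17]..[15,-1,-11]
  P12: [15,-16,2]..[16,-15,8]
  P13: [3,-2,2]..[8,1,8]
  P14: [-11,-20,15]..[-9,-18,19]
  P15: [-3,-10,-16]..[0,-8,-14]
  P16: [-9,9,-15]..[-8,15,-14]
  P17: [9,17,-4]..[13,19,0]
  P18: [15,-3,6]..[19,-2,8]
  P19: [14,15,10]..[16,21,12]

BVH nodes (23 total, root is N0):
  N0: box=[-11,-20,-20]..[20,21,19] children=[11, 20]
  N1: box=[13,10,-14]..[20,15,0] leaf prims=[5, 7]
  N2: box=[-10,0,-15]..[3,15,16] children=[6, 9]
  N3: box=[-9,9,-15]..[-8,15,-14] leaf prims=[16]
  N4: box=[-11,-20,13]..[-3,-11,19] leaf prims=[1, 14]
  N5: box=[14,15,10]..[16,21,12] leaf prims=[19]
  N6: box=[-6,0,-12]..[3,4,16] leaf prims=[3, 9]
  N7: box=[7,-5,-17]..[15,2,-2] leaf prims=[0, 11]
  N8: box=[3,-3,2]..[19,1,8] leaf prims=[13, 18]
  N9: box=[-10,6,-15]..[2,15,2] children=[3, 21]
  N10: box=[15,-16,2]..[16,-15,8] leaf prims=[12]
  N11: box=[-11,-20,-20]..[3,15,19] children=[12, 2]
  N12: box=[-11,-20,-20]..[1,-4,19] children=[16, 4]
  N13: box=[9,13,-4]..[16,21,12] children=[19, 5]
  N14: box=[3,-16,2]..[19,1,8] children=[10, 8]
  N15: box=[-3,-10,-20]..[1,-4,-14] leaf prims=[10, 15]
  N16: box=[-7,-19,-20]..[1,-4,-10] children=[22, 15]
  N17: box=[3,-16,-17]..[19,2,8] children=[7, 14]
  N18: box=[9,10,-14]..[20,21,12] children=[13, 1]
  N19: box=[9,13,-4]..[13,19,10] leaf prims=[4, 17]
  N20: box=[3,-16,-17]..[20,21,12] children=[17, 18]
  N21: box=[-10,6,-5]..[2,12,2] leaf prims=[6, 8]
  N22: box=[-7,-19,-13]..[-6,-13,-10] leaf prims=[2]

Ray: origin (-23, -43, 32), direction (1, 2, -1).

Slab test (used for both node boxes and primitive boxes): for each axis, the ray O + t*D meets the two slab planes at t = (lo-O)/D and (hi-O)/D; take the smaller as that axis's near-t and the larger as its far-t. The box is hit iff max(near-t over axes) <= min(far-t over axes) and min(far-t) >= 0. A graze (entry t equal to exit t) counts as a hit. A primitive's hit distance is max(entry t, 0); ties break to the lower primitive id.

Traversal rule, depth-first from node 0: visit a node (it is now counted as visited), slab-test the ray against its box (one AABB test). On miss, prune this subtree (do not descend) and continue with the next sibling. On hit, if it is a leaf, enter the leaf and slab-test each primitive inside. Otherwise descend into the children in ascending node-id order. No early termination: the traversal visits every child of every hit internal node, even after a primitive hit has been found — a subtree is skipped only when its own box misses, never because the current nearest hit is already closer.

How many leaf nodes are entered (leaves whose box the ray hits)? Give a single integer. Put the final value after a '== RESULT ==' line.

Walk:
N0 x:[12,43] y:[23/2,32] z:[13,52] -> hit [13,32], descend [11, 20]
  N11 x:[12,26] y:[23/2,29] z:[13,52] -> hit [13,26], descend [2, 12]
    N2 x:[13,26] y:[43/2,29] z:[16,47] -> hit [43/2,26], descend [6, 9]
      N6 x:[17,26] y:[43/2,47/2] z:[16,44] -> hit [43/2,47/2] leaf, test {P3(miss), P9(miss)}
      N9 x:[13,25] y:[49/2,29] z:[30,47] -> miss, prune
    N12 x:[12,24] y:[23/2,39/2] z:[13,52] -> hit [13,39/2], descend [4, 16]
      N4 x:[12,20] y:[23/2,16] z:[13,19] -> hit [13,16] leaf, test {P1(miss), P14(miss)}
      N16 x:[16,24] y:[12,39/2] z:[42,52] -> miss, prune
  N20 x:[26,43] y:[27/2,32] z:[20,49] -> hit [26,32], descend [17, 18]
    N17 x:[26,42] y:[27/2,45/2] z:[24,49] -> miss, prune
    N18 x:[32,43] y:[53/2,32] z:[20,46] -> hit [32,32], descend [1, 13]
      N1 x:[36,43] y:[53/2,29] z:[32,46] -> miss, prune
      N13 x:[32,39] y:[28,32] z:[20,36] -> hit [32,32], descend [5, 19]
        N5 x:[37,39] y:[29,32] z:[20,22] -> miss, prune
        N19 x:[32,36] y:[28,31] z:[22,36] -> miss, prune

Summary -> nodes [0, 11, 2, 6, 9, 12, 4, 16, 20, 17, 18, 1, 13, 5, 19]; box-tests=15; leaf-entries=2; first=miss

== RESULT ==
2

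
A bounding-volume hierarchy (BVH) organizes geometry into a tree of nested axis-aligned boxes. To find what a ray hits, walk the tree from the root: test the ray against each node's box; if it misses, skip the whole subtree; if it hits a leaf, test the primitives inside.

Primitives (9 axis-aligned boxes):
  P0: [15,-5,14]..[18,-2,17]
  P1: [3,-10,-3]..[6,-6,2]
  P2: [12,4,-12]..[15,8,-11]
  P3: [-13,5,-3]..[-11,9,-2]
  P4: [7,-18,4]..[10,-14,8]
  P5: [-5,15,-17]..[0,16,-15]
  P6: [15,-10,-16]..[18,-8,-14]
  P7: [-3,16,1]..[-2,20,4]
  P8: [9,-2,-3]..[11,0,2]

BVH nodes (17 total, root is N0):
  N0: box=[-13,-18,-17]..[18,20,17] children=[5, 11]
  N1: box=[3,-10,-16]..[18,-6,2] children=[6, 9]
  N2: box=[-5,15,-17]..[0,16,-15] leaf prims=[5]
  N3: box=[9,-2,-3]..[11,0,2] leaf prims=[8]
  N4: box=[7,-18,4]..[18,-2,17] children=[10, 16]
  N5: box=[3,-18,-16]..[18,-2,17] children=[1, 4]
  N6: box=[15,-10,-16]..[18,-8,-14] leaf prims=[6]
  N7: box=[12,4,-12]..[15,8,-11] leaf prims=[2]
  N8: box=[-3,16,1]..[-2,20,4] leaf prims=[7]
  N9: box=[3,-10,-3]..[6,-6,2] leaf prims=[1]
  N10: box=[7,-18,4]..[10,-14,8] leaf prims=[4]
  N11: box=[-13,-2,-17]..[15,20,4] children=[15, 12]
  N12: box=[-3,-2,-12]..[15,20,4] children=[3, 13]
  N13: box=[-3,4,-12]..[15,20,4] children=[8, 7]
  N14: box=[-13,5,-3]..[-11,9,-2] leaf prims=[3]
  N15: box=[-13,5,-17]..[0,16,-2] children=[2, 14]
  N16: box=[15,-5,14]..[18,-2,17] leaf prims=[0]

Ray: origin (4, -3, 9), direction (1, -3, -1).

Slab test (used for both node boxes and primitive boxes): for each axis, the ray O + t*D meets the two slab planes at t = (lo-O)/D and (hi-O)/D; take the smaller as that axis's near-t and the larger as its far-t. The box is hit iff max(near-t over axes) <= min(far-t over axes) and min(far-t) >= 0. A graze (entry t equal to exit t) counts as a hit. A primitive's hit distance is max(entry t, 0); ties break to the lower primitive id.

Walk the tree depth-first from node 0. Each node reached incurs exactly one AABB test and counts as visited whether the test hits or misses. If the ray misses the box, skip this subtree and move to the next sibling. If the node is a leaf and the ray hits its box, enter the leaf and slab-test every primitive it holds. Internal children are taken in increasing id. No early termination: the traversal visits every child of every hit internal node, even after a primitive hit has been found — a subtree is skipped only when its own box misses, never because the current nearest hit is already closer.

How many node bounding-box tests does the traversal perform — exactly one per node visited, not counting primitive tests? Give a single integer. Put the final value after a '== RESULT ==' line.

Walk:
N0 x:[-17,14] y:[-23/3,5] z:[-8,26] -> hit [-23/3,5], descend [5, 11]
  N5 x:[-1,14] y:[-1/3,5] z:[-8,25] -> hit [-1/3,5], descend [1, 4]
    N1 x:[-1,14] y:[1,7/3] z:[7,25] -> miss, prune
    N4 x:[3,14] y:[-1/3,5] z:[-8,5] -> hit [3,5], descend [10, 16]
      N10 x:[3,6] y:[11/3,5] z:[1,5] -> hit [11/3,5] leaf, test {P4@t=11/3}
      N16 x:[11,14] y:[-1/3,2/3] z:[-8,-5] -> miss, prune
  N11 x:[-17,11] y:[-23/3,-1/3] z:[5,26] -> miss, prune

7 AABB tests over nodes [0, 5, 1, 4, 10, 16, 11]; 1 leaf entered; closest P4.

== RESULT ==
7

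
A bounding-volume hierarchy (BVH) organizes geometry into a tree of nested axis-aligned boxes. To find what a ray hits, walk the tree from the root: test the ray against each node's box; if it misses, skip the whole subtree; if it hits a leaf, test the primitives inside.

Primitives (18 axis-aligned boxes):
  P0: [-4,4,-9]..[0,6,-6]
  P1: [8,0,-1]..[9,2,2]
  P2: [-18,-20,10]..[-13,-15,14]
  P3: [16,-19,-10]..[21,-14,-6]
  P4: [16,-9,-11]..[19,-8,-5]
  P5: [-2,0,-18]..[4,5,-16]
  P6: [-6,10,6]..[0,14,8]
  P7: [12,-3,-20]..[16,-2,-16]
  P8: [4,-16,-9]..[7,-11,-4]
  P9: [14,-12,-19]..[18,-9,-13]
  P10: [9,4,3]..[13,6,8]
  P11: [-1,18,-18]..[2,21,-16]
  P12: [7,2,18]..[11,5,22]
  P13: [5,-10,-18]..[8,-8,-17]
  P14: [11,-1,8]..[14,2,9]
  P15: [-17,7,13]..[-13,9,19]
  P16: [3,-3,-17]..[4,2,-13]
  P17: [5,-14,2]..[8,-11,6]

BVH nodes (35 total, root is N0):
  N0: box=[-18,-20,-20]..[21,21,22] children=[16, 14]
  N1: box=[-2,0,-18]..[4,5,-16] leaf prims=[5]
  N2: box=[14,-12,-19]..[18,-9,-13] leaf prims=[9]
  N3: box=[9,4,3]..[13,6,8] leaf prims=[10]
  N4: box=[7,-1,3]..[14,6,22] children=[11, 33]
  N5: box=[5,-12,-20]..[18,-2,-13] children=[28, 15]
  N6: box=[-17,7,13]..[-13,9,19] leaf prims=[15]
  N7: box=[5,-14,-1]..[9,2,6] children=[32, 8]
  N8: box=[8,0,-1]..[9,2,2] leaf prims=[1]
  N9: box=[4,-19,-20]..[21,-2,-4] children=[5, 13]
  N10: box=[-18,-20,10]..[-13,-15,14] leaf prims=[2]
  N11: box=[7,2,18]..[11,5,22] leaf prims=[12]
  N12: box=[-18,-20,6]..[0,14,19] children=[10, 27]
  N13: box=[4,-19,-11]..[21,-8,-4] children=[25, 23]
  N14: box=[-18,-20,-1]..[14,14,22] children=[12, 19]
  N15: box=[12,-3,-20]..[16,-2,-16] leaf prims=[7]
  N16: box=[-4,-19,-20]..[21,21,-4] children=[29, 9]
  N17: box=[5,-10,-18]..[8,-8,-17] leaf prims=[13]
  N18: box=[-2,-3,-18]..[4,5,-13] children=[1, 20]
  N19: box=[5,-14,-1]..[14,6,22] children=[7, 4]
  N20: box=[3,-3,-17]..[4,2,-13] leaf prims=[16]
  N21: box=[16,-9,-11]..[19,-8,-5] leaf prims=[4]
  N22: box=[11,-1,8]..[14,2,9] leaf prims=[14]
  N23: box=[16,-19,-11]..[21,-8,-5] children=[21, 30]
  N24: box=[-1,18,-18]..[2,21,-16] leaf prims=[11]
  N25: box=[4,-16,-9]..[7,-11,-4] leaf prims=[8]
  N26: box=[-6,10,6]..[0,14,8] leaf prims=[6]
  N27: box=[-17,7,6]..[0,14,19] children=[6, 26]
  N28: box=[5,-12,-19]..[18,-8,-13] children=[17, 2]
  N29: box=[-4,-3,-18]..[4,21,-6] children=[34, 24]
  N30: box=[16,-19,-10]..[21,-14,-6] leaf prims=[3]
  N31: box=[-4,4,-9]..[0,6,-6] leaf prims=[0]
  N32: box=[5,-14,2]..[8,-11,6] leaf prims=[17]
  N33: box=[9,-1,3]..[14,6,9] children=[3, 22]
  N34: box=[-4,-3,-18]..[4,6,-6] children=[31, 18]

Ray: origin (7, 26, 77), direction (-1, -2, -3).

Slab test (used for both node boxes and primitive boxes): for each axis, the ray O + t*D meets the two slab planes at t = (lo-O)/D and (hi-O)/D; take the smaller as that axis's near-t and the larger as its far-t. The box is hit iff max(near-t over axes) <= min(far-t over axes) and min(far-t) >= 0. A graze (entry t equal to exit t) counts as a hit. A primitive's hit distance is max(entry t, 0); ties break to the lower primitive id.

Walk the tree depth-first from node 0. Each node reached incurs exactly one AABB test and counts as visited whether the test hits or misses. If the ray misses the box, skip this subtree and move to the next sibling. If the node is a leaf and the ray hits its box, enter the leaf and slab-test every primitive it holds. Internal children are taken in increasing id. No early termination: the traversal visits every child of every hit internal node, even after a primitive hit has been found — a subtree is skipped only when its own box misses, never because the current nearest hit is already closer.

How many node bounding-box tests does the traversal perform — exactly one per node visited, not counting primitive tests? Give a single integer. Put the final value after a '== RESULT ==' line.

Traverse from the root:
N0 x:[-14,25] y:[5/2,23] z:[55/3,97/3] -> hit [55/3,23], descend [14, 16]
  N14 x:[-7,25] y:[6,23] z:[55/3,26] -> hit [55/3,23], descend [12, 19]
    N12 x:[7,25] y:[6,23] z:[58/3,71/3] -> hit [58/3,23], descend [10, 27]
      N10 x:[20,25] y:[41/2,23] z:[21,67/3] -> hit [21,67/3] leaf, test {P2@t=21}
      N27 x:[7,24] y:[6,19/2] z:[58/3,71/3] -> miss, prune
    N19 x:[-7,2] y:[10,20] z:[55/3,26] -> miss, prune
  N16 x:[-14,11] y:[5/2,45/2] z:[27,97/3] -> miss, prune

7 AABB tests over nodes [0, 14, 12, 10, 27, 19, 16]; 1 leaf entered; closest P2.

== RESULT ==
7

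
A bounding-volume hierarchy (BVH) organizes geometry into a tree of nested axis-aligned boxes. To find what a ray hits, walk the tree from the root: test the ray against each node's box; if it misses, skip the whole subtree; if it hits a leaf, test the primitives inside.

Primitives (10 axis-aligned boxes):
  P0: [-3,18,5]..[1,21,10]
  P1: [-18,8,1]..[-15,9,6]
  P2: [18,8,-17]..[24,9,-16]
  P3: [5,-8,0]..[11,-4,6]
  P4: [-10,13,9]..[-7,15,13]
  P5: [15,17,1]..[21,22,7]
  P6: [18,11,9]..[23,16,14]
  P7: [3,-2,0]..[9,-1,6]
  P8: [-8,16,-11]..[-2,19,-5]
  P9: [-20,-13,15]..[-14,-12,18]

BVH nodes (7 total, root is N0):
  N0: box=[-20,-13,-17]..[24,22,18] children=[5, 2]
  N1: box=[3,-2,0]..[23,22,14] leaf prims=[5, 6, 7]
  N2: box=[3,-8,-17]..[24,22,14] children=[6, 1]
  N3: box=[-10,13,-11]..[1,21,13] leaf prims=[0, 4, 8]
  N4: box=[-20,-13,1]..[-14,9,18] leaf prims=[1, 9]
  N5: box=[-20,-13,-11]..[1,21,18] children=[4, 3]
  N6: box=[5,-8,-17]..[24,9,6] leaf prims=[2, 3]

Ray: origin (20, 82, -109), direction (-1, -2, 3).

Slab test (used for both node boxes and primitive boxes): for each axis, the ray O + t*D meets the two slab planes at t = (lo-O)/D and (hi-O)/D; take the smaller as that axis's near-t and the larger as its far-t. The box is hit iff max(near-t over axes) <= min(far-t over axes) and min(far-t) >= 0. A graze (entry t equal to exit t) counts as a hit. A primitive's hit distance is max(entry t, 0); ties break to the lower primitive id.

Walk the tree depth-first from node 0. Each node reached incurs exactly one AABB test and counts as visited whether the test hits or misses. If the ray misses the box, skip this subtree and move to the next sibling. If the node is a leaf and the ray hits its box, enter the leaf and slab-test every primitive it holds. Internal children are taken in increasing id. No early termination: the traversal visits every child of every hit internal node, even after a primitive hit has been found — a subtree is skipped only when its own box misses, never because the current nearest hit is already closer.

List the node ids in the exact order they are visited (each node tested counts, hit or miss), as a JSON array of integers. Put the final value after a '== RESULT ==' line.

Trace the traversal:
N0 x:[-4,40] y:[30,95/2] z:[92/3,127/3] -> hit [92/3,40], descend [2, 5]
  N2 x:[-4,17] y:[30,45] z:[92/3,41] -> miss, prune
  N5 x:[19,40] y:[61/2,95/2] z:[98/3,127/3] -> hit [98/3,40], descend [3, 4]
    N3 x:[19,30] y:[61/2,69/2] z:[98/3,122/3] -> miss, prune
    N4 x:[34,40] y:[73/2,95/2] z:[110/3,127/3] -> hit [110/3,40] leaf, test {P1@t=110/3, P9(miss)}

order=[0, 2, 5, 3, 4]  |boxes|=5  |leaves|=1  hit=P1

== RESULT ==
[0, 2, 5, 3, 4]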